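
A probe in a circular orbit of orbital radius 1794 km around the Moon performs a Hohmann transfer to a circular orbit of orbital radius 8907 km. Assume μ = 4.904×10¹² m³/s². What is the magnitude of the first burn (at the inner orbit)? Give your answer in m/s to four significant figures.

r₁ = 1794 km = 1.794×10⁶ m.
r₂ = 8907 km = 8.907×10⁶ m.
Transfer ellipse a_t = (r₁ + r₂)/2 = 5.350×10⁶ m.
At r₁: circular v_c1 = √(μ/r₁) = 1653 m/s; transfer-perilune v_p = √[μ(2/r₁ − 1/a_t)] = 2133 m/s.
Δv₁ = v_p − v_c1 = 479.9 m/s.

Δv ≈ 479.9 m/s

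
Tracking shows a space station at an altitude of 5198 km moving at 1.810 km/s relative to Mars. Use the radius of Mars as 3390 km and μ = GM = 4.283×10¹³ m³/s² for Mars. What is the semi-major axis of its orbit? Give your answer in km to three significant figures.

a ≈ 6390 km

r = 3390 + 5198 = 8588.0 km = 8.588×10⁶ m.
Vis-viva rearranged: 1/a = 2/r − v²/μ = 2.329×10⁻⁷ − 7.649×10⁻⁸ = 1.564×10⁻⁷ m⁻¹.
a = 6.394×10⁶ m = 6394.2 km.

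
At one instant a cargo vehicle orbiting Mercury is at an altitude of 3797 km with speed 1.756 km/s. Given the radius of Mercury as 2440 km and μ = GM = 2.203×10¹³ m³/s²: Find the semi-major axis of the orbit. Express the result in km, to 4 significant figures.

r = 2440 + 3797 = 6237.0 km = 6.237×10⁶ m.
Vis-viva rearranged: 1/a = 2/r − v²/μ = 3.207×10⁻⁷ − 1.400×10⁻⁷ = 1.807×10⁻⁷ m⁻¹.
a = 5.534×10⁶ m = 5534.1 km.

a ≈ 5534 km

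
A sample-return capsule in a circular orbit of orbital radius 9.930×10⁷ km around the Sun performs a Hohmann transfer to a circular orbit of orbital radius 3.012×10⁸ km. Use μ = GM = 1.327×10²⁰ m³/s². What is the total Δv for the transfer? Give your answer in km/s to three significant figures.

Δv_total ≈ 14.5 km/s

r₁ = 9.930×10⁷ km = 9.930×10¹⁰ m.
r₂ = 3.012×10⁸ km = 3.012×10¹¹ m.
Transfer ellipse a_t = (r₁ + r₂)/2 = 2.002×10¹¹ m.
At r₁: circular v_c1 = √(μ/r₁) = 36560 m/s; transfer-perihelion v_p = √[μ(2/r₁ − 1/a_t)] = 44830 m/s.
Δv₁ = v_p − v_c1 = 8277 m/s.
At r₂: circular v_c2 = √(μ/r₂) = 20990 m/s; transfer-aphelion v_a = √[μ(2/r₂ − 1/a_t)] = 14780 m/s.
Δv₂ = v_c2 − v_a = 6209 m/s.
Total Δv = Δv₁ + Δv₂ = 14490 m/s = 14.49 km/s.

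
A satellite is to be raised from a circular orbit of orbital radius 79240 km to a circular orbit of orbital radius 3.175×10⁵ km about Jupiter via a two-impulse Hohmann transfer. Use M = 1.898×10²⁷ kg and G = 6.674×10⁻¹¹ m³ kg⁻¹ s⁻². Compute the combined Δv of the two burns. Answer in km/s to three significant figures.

μ = GM = 6.674×10⁻¹¹ × 1.898×10²⁷ = 1.267×10¹⁷ m³/s².
r₁ = 79240 km = 7.924×10⁷ m.
r₂ = 3.175×10⁵ km = 3.175×10⁸ m.
Transfer ellipse a_t = (r₁ + r₂)/2 = 1.984×10⁸ m.
At r₁: circular v_c1 = √(μ/r₁) = 39980 m/s; transfer-perijove v_p = √[μ(2/r₁ − 1/a_t)] = 50580 m/s.
Δv₁ = v_p − v_c1 = 10600 m/s.
At r₂: circular v_c2 = √(μ/r₂) = 19970 m/s; transfer-apojove v_a = √[μ(2/r₂ − 1/a_t)] = 12620 m/s.
Δv₂ = v_c2 − v_a = 7350 m/s.
Total Δv = Δv₁ + Δv₂ = 17950 m/s = 17.95 km/s.

Δv_total ≈ 18.0 km/s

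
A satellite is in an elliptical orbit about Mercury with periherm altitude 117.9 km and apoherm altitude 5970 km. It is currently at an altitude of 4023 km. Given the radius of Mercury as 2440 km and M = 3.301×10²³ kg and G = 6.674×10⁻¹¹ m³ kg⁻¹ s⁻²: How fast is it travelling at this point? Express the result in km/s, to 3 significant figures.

v ≈ 1.67 km/s

μ = GM = 6.674×10⁻¹¹ × 3.301×10²³ = 2.203×10¹³ m³/s².
r_p = 2440 + 117.9 = 2557.9 km = 2.5579×10⁶ m.
r_a = 2440 + 5970 = 8410.0 km = 8.4100×10⁶ m.
r = 2440 + 4023 = 6463.0 km = 6.463×10⁶ m.
Semi-major axis a = (r_p + r_a)/2 = 5483.9 km = 5.484×10⁶ m.
Vis-viva: v² = μ(2/r − 1/a) = 2.203×10¹³ × (3.095×10⁻⁷ − 1.824×10⁻⁷) = 2.800×10⁶ m²/s².
v = 1673 m/s = 1.673 km/s.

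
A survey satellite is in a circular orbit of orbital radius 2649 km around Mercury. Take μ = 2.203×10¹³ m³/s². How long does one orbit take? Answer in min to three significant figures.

T ≈ 96.2 min

r = 2649 km = 2.649×10⁶ m.
Kepler's third law: T = 2π√(r³/μ) = 2π√((2.649×10⁶)³ / 2.203×10¹³).
r³/μ = 8.438×10⁵ s², so T = 2π × 9.186×10² = 5.772×10³ s.
Converting: 5.772×10³ s ÷ 60.00 = 96.19 min.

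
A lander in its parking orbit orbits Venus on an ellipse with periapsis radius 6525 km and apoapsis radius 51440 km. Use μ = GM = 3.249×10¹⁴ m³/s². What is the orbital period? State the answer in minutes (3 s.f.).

T ≈ 906 minutes

Semi-major axis a = (r_p + r_a)/2 = (6525.0 + 51440)/2 = 28982 km = 2.898×10⁷ m.
By Kepler's third law T = 2π√(a³/μ) = 2π × 8.656×10³ = 5.439×10⁴ s.
= 906.5 minutes.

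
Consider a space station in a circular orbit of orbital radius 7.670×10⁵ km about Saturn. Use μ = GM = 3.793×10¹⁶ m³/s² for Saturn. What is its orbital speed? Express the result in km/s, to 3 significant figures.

r = 7.670×10⁵ km = 7.670×10⁸ m.
For a circular orbit v = √(μ/r) = √(3.793×10¹⁶ / 7.670×10⁸) = √(4.945×10⁷) = 7032 m/s.
That is 7.032 km/s.

v ≈ 7.03 km/s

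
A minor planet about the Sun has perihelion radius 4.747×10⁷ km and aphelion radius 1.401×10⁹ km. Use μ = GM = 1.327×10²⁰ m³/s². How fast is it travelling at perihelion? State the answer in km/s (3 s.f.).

Semi-major axis a = (r_p + r_a)/2 = 7.2424×10⁸ km = 7.242×10¹¹ m.
Vis-viva: v² = μ(2/r − 1/a) = 1.327×10²⁰ × (4.213×10⁻¹¹ − 1.381×10⁻¹²) = 5.408×10⁹ m²/s².
v = 73540 m/s = 73.54 km/s.

v ≈ 73.5 km/s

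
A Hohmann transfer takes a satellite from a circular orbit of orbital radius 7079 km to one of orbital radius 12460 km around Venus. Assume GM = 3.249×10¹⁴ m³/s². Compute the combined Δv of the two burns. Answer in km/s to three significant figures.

r₁ = 7079 km = 7.079×10⁶ m.
r₂ = 12460 km = 1.246×10⁷ m.
Transfer ellipse a_t = (r₁ + r₂)/2 = 9.770×10⁶ m.
At r₁: circular v_c1 = √(μ/r₁) = 6775 m/s; transfer-periapsis v_p = √[μ(2/r₁ − 1/a_t)] = 7651 m/s.
Δv₁ = v_p − v_c1 = 876.2 m/s.
At r₂: circular v_c2 = √(μ/r₂) = 5106 m/s; transfer-apoapsis v_a = √[μ(2/r₂ − 1/a_t)] = 4347 m/s.
Δv₂ = v_c2 − v_a = 759.7 m/s.
Total Δv = Δv₁ + Δv₂ = 1636 m/s = 1.636 km/s.

Δv_total ≈ 1.64 km/s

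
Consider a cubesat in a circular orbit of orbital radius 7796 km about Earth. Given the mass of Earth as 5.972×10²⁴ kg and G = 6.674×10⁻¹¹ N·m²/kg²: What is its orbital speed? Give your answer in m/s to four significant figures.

μ = GM = 6.674×10⁻¹¹ × 5.972×10²⁴ = 3.986×10¹⁴ m³/s².
r = 7796 km = 7.796×10⁶ m.
For a circular orbit v = √(μ/r) = √(3.986×10¹⁴ / 7.796×10⁶) = √(5.113×10⁷) = 7150 m/s.

v ≈ 7150 m/s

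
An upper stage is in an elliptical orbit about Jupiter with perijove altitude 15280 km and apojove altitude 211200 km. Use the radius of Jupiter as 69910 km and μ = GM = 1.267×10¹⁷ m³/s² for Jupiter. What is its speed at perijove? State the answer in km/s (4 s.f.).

r_p = 69910 + 15280 = 85190 km = 8.5190×10⁷ m.
r_a = 69910 + 211200 = 281110 km = 2.8111×10⁸ m.
Semi-major axis a = (r_p + r_a)/2 = 1.8315×10⁵ km = 1.832×10⁸ m.
Vis-viva: v² = μ(2/r − 1/a) = 1.267×10¹⁷ × (2.348×10⁻⁸ − 5.460×10⁻⁹) = 2.283×10⁹ m²/s².
v = 47780 m/s = 47.78 km/s.

v ≈ 47.78 km/s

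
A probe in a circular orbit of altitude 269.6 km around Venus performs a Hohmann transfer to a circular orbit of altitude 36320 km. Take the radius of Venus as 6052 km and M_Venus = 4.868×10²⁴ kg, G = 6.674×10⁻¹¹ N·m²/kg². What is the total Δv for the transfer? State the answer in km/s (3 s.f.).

Δv_total ≈ 3.65 km/s

μ = GM = 6.674×10⁻¹¹ × 4.868×10²⁴ = 3.249×10¹⁴ m³/s².
r₁ = 6052 + 269.6 = 6321.6 km = 6.3216×10⁶ m.
r₂ = 6052 + 36320 = 42372 km = 4.2372×10⁷ m.
Transfer ellipse a_t = (r₁ + r₂)/2 = 2.435×10⁷ m.
At r₁: circular v_c1 = √(μ/r₁) = 7169 m/s; transfer-periapsis v_p = √[μ(2/r₁ − 1/a_t)] = 9457 m/s.
Δv₁ = v_p − v_c1 = 2288 m/s.
At r₂: circular v_c2 = √(μ/r₂) = 2769 m/s; transfer-apoapsis v_a = √[μ(2/r₂ − 1/a_t)] = 1411 m/s.
Δv₂ = v_c2 − v_a = 1358 m/s.
Total Δv = Δv₁ + Δv₂ = 3647 m/s = 3.647 km/s.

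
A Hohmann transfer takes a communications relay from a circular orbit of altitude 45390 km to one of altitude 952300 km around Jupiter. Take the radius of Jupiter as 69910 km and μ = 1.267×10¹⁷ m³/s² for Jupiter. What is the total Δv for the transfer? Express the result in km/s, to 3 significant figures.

Δv_total ≈ 17.4 km/s

r₁ = 69910 + 45390 = 115300 km = 1.1530×10⁸ m.
r₂ = 69910 + 952300 = 1022200 km = 1.0222×10⁹ m.
Transfer ellipse a_t = (r₁ + r₂)/2 = 5.688×10⁸ m.
At r₁: circular v_c1 = √(μ/r₁) = 33150 m/s; transfer-perijove v_p = √[μ(2/r₁ − 1/a_t)] = 44440 m/s.
Δv₁ = v_p − v_c1 = 11290 m/s.
At r₂: circular v_c2 = √(μ/r₂) = 11130 m/s; transfer-apojove v_a = √[μ(2/r₂ − 1/a_t)] = 5013 m/s.
Δv₂ = v_c2 − v_a = 6120 m/s.
Total Δv = Δv₁ + Δv₂ = 17410 m/s = 17.41 km/s.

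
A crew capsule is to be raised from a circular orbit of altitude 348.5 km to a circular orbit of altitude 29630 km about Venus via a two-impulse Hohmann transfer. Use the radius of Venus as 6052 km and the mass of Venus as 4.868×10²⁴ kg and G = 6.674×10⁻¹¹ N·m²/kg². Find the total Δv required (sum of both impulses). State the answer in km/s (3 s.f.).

Δv_total ≈ 3.51 km/s

μ = GM = 6.674×10⁻¹¹ × 4.868×10²⁴ = 3.249×10¹⁴ m³/s².
r₁ = 6052 + 348.5 = 6400.5 km = 6.4005×10⁶ m.
r₂ = 6052 + 29630 = 35682 km = 3.5682×10⁷ m.
Transfer ellipse a_t = (r₁ + r₂)/2 = 2.104×10⁷ m.
At r₁: circular v_c1 = √(μ/r₁) = 7125 m/s; transfer-periapsis v_p = √[μ(2/r₁ − 1/a_t)] = 9278 m/s.
Δv₁ = v_p − v_c1 = 2153 m/s.
At r₂: circular v_c2 = √(μ/r₂) = 3017 m/s; transfer-apoapsis v_a = √[μ(2/r₂ − 1/a_t)] = 1664 m/s.
Δv₂ = v_c2 − v_a = 1353 m/s.
Total Δv = Δv₁ + Δv₂ = 3507 m/s = 3.507 km/s.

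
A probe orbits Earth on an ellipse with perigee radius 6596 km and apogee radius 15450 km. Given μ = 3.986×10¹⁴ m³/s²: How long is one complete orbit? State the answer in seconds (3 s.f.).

T ≈ 11500 seconds

Semi-major axis a = (r_p + r_a)/2 = (6596.0 + 15450)/2 = 11023 km = 1.102×10⁷ m.
By Kepler's third law T = 2π√(a³/μ) = 2π × 1.833×10³ = 1.152×10⁴ s.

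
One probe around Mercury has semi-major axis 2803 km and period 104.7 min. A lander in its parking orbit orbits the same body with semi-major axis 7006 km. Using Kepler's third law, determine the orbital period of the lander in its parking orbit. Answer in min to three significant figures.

T₂ ≈ 414 min

Kepler's third law: T² ∝ a³, so T₂ = T₁ (a₂/a₁)^(3/2).
a₂/a₁ = 2.499, (a₂/a₁)^(3/2) = 3.952.
T₂ = 104.7 × 3.952 = 413.7 min.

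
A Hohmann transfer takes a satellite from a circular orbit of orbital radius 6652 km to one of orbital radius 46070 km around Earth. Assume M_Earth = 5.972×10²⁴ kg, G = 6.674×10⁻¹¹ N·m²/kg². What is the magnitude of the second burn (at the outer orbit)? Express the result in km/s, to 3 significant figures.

Δv ≈ 1.46 km/s

μ = GM = 6.674×10⁻¹¹ × 5.972×10²⁴ = 3.986×10¹⁴ m³/s².
r₁ = 6652 km = 6.652×10⁶ m.
r₂ = 46070 km = 4.607×10⁷ m.
Transfer ellipse a_t = (r₁ + r₂)/2 = 2.636×10⁷ m.
At r₁: circular v_c1 = √(μ/r₁) = 7741 m/s; transfer-perigee v_p = √[μ(2/r₁ − 1/a_t)] = 10230 m/s.
At r₂: circular v_c2 = √(μ/r₂) = 2941 m/s; transfer-apogee v_a = √[μ(2/r₂ − 1/a_t)] = 1478 m/s.
Δv₂ = v_c2 − v_a = 1464 m/s.
= 1.464 km/s.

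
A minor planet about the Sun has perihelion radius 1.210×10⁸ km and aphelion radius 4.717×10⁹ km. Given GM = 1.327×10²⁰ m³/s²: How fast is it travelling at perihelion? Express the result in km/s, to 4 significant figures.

v ≈ 46.24 km/s

Semi-major axis a = (r_p + r_a)/2 = 2.4190×10⁹ km = 2.419×10¹² m.
Vis-viva: v² = μ(2/r − 1/a) = 1.327×10²⁰ × (1.653×10⁻¹¹ − 4.134×10⁻¹³) = 2.139×10⁹ m²/s².
v = 46240 m/s = 46.24 km/s.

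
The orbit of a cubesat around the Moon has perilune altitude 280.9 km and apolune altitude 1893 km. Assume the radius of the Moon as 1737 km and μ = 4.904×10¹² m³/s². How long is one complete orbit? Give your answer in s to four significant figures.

T ≈ 13460 s

r_p = 1737 + 280.9 = 2017.9 km = 2.0179×10⁶ m.
r_a = 1737 + 1893 = 3630.0 km = 3.6300×10⁶ m.
Semi-major axis a = (r_p + r_a)/2 = (2017.9 + 3630.0)/2 = 2823.9 km = 2.824×10⁶ m.
By Kepler's third law T = 2π√(a³/μ) = 2π × 2.143×10³ = 1.346×10⁴ s.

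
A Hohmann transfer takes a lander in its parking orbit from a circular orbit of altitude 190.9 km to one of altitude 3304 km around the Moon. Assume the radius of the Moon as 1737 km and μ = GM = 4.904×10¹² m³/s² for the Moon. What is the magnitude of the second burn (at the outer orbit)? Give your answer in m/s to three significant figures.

Δv ≈ 253 m/s

r₁ = 1737 + 190.9 = 1927.9 km = 1.9279×10⁶ m.
r₂ = 1737 + 3304 = 5041.0 km = 5.0410×10⁶ m.
Transfer ellipse a_t = (r₁ + r₂)/2 = 3.484×10⁶ m.
At r₁: circular v_c1 = √(μ/r₁) = 1595 m/s; transfer-perilune v_p = √[μ(2/r₁ − 1/a_t)] = 1918 m/s.
At r₂: circular v_c2 = √(μ/r₂) = 986.3 m/s; transfer-apolune v_a = √[μ(2/r₂ − 1/a_t)] = 733.7 m/s.
Δv₂ = v_c2 − v_a = 252.7 m/s.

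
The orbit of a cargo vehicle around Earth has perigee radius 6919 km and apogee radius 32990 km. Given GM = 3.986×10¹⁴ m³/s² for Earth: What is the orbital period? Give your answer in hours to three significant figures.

Semi-major axis a = (r_p + r_a)/2 = (6919.0 + 32990)/2 = 19954 km = 1.995×10⁷ m.
By Kepler's third law T = 2π√(a³/μ) = 2π × 4.465×10³ = 2.805×10⁴ s.
= 7.792 hours.

T ≈ 7.79 hours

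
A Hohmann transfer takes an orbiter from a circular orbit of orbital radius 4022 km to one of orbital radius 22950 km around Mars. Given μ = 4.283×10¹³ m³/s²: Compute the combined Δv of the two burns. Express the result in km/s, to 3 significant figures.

r₁ = 4022 km = 4.022×10⁶ m.
r₂ = 22950 km = 2.295×10⁷ m.
Transfer ellipse a_t = (r₁ + r₂)/2 = 1.349×10⁷ m.
At r₁: circular v_c1 = √(μ/r₁) = 3263 m/s; transfer-periapsis v_p = √[μ(2/r₁ − 1/a_t)] = 4257 m/s.
Δv₁ = v_p − v_c1 = 993.7 m/s.
At r₂: circular v_c2 = √(μ/r₂) = 1366 m/s; transfer-apoapsis v_a = √[μ(2/r₂ − 1/a_t)] = 746.0 m/s.
Δv₂ = v_c2 − v_a = 620.1 m/s.
Total Δv = Δv₁ + Δv₂ = 1614 m/s = 1.614 km/s.

Δv_total ≈ 1.61 km/s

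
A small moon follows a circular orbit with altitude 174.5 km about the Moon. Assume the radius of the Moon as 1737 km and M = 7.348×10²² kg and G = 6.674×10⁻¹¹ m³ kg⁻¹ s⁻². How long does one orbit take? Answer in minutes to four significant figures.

T ≈ 125.0 minutes

μ = GM = 6.674×10⁻¹¹ × 7.348×10²² = 4.904×10¹² m³/s².
r = 1737 + 174.5 = 1911.5 km = 1.9115×10⁶ m.
Kepler's third law: T = 2π√(r³/μ) = 2π√((1.912×10⁶)³ / 4.904×10¹²).
r³/μ = 1.424×10⁶ s², so T = 2π × 1.193×10³ = 7.498×10³ s.
Converting: 7.498×10³ s ÷ 60.00 = 125.0 minutes.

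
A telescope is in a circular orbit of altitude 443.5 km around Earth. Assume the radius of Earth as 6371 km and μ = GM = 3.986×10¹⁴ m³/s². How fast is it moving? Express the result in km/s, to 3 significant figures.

v ≈ 7.65 km/s

r = 6371 + 443.5 = 6814.5 km = 6.8145×10⁶ m.
For a circular orbit v = √(μ/r) = √(3.986×10¹⁴ / 6.814×10⁶) = √(5.849×10⁷) = 7648 m/s.
That is 7.648 km/s.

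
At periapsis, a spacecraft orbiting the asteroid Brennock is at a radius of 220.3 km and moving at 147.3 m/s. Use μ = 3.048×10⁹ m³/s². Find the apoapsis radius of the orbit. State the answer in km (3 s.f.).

r_p = 2.203×10⁵ m.
Specific energy ε = v²/2 − μ/r = -2.987×10³ J/kg, so a = −μ/(2ε) = 5.102×10⁵ m.
The apsides satisfy r_p + r_a = 2a, so the apoapsis radius is 2a − r_p = 8.001×10⁵ m = 800.11 km.

apoapsis radius ≈ 800 km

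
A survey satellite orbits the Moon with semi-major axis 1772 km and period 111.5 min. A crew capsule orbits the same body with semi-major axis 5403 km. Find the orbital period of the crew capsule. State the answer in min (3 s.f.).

T₂ ≈ 594 min

Kepler's third law: T² ∝ a³, so T₂ = T₁ (a₂/a₁)^(3/2).
a₂/a₁ = 3.049, (a₂/a₁)^(3/2) = 5.324.
T₂ = 111.5 × 5.324 = 593.7 min.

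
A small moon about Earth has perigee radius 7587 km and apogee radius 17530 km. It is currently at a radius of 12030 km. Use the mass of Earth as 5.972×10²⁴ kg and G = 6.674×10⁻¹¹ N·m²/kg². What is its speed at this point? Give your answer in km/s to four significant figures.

μ = GM = 6.674×10⁻¹¹ × 5.972×10²⁴ = 3.986×10¹⁴ m³/s².
Semi-major axis a = (r_p + r_a)/2 = 12558 km = 1.256×10⁷ m.
Vis-viva: v² = μ(2/r − 1/a) = 3.986×10¹⁴ × (1.663×10⁻⁷ − 7.963×10⁻⁸) = 3.453×10⁷ m²/s².
v = 5876 m/s = 5.876 km/s.

v ≈ 5.876 km/s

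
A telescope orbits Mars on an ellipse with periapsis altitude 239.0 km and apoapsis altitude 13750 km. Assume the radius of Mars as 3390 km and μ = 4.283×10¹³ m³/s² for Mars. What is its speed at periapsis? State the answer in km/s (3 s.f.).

v ≈ 4.41 km/s

r_p = 3390 + 239.0 = 3629.0 km = 3.6290×10⁶ m.
r_a = 3390 + 13750 = 17140 km = 1.7140×10⁷ m.
Semi-major axis a = (r_p + r_a)/2 = 10384 km = 1.038×10⁷ m.
Vis-viva: v² = μ(2/r − 1/a) = 4.283×10¹³ × (5.511×10⁻⁷ − 9.630×10⁻⁸) = 1.948×10⁷ m²/s².
v = 4414 m/s = 4.414 km/s.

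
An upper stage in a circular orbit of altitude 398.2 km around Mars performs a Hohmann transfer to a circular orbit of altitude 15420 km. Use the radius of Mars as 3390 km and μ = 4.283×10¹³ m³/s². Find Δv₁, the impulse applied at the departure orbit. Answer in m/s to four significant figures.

r₁ = 3390 + 398.2 = 3788.2 km = 3.7882×10⁶ m.
r₂ = 3390 + 15420 = 18810 km = 1.8810×10⁷ m.
Transfer ellipse a_t = (r₁ + r₂)/2 = 1.130×10⁷ m.
At r₁: circular v_c1 = √(μ/r₁) = 3362 m/s; transfer-periapsis v_p = √[μ(2/r₁ − 1/a_t)] = 4338 m/s.
Δv₁ = v_p − v_c1 = 975.9 m/s.

Δv ≈ 975.9 m/s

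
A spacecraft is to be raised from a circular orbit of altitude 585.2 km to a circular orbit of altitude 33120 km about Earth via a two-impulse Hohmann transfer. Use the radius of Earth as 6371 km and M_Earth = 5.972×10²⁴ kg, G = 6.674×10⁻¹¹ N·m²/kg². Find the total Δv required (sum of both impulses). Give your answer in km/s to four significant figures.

μ = GM = 6.674×10⁻¹¹ × 5.972×10²⁴ = 3.986×10¹⁴ m³/s².
r₁ = 6371 + 585.2 = 6956.2 km = 6.9562×10⁶ m.
r₂ = 6371 + 33120 = 39491 km = 3.9491×10⁷ m.
Transfer ellipse a_t = (r₁ + r₂)/2 = 2.322×10⁷ m.
At r₁: circular v_c1 = √(μ/r₁) = 7569 m/s; transfer-perigee v_p = √[μ(2/r₁ − 1/a_t)] = 9871 m/s.
Δv₁ = v_p − v_c1 = 2301 m/s.
At r₂: circular v_c2 = √(μ/r₂) = 3177 m/s; transfer-apogee v_a = √[μ(2/r₂ − 1/a_t)] = 1739 m/s.
Δv₂ = v_c2 − v_a = 1438 m/s.
Total Δv = Δv₁ + Δv₂ = 3739 m/s = 3.739 km/s.

Δv_total ≈ 3.739 km/s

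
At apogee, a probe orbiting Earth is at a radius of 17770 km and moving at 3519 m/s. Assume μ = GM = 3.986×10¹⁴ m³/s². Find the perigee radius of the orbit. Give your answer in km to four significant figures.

perigee radius ≈ 6775 km

r_a = 1.777×10⁷ m.
Specific energy ε = v²/2 − μ/r = -1.624×10⁷ J/kg, so a = −μ/(2ε) = 1.227×10⁷ m.
The apsides satisfy r_p + r_a = 2a, so the perigee radius is 2a − r_a = 6.775×10⁶ m = 6775.3 km.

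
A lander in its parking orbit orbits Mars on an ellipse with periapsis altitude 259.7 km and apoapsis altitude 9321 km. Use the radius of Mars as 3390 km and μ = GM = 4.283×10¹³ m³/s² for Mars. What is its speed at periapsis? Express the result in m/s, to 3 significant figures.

r_p = 3390 + 259.7 = 3649.7 km = 3.6497×10⁶ m.
r_a = 3390 + 9321 = 12711 km = 1.2711×10⁷ m.
Semi-major axis a = (r_p + r_a)/2 = 8180.4 km = 8.180×10⁶ m.
Vis-viva: v² = μ(2/r − 1/a) = 4.283×10¹³ × (5.480×10⁻⁷ − 1.222×10⁻⁷) = 1.823×10⁷ m²/s².
v = 4270 m/s.

v ≈ 4270 m/s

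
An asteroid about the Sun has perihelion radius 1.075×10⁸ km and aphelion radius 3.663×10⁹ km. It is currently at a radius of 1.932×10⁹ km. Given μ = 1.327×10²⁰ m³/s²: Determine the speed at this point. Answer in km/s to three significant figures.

Semi-major axis a = (r_p + r_a)/2 = 1.8852×10⁹ km = 1.885×10¹² m.
Vis-viva: v² = μ(2/r − 1/a) = 1.327×10²⁰ × (1.035×10⁻¹² − 5.304×10⁻¹³) = 6.698×10⁷ m²/s².
v = 8184 m/s = 8.184 km/s.

v ≈ 8.18 km/s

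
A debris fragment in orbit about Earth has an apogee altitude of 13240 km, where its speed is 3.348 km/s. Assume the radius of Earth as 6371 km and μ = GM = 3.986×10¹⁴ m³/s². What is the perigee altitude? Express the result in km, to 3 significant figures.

perigee altitude ≈ 1100 km

r_a = 6371 + 13240 = 19611 km = 1.961×10⁷ m.
Specific energy ε = v²/2 − μ/r = -1.472×10⁷ J/kg, so a = −μ/(2ε) = 1.354×10⁷ m.
The apsides satisfy r_p + r_a = 2a, so the perigee radius is 2a − r_a = 7.466×10⁶ m = 7466.4 km.
Perigee altitude = 7466.4 − 6371 = 1095.4 km.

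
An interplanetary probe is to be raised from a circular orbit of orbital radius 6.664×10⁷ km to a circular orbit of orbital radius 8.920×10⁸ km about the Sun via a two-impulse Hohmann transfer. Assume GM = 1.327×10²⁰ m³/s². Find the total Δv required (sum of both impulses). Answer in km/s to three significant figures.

Δv_total ≈ 23.9 km/s

r₁ = 6.664×10⁷ km = 6.664×10¹⁰ m.
r₂ = 8.920×10⁸ km = 8.920×10¹¹ m.
Transfer ellipse a_t = (r₁ + r₂)/2 = 4.793×10¹¹ m.
At r₁: circular v_c1 = √(μ/r₁) = 44620 m/s; transfer-perihelion v_p = √[μ(2/r₁ − 1/a_t)] = 60870 m/s.
Δv₁ = v_p − v_c1 = 16250 m/s.
At r₂: circular v_c2 = √(μ/r₂) = 12200 m/s; transfer-aphelion v_a = √[μ(2/r₂ − 1/a_t)] = 4548 m/s.
Δv₂ = v_c2 − v_a = 7649 m/s.
Total Δv = Δv₁ + Δv₂ = 23900 m/s = 23.90 km/s.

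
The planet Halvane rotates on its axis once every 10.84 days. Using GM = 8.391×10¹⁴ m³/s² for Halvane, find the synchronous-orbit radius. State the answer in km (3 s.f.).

T = 10.84 days = 9.366×10⁵ s.
A synchronous orbit has period T, so by Kepler's third law a = (μT²/4π²)^(1/3).
μT²/4π² = 8.391×10¹⁴ × (9.366×10⁵)² / 39.48 = 1.864×10²⁵ m³.
a = 2.652×10⁸ m = 2.6516×10⁵ km.

r_sync ≈ 2.65×10⁵ km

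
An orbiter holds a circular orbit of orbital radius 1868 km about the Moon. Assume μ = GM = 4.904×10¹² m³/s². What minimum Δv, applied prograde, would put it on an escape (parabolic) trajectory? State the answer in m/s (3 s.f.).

Δv ≈ 671 m/s

r = 1868 km = 1.868×10⁶ m.
Circular speed v_c = √(μ/r) = 1620 m/s.
Escape speed v_esc = √(2μ/r) = √2 × v_c = 2291 m/s.
Δv = v_esc − v_c = 671.1 m/s.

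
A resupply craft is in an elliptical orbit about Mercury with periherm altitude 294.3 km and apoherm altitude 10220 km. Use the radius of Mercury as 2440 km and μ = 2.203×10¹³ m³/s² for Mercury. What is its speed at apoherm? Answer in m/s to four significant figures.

r_p = 2440 + 294.3 = 2734.3 km = 2.7343×10⁶ m.
r_a = 2440 + 10220 = 12660 km = 1.2660×10⁷ m.
Semi-major axis a = (r_p + r_a)/2 = 7697.1 km = 7.697×10⁶ m.
Vis-viva: v² = μ(2/r − 1/a) = 2.203×10¹³ × (1.580×10⁻⁷ − 1.299×10⁻⁷) = 6.182×10⁵ m²/s².
v = 786.2 m/s.

v ≈ 786.2 m/s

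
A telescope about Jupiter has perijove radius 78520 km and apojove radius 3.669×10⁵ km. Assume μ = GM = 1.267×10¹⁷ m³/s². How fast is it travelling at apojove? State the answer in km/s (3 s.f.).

v ≈ 11.0 km/s

Semi-major axis a = (r_p + r_a)/2 = 2.2271×10⁵ km = 2.227×10⁸ m.
Vis-viva: v² = μ(2/r − 1/a) = 1.267×10¹⁷ × (5.451×10⁻⁹ − 4.490×10⁻⁹) = 1.218×10⁸ m²/s².
v = 11030 m/s = 11.03 km/s.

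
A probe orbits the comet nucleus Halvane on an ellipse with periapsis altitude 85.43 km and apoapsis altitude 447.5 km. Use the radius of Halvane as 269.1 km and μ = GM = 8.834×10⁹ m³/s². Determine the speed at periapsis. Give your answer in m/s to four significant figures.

v ≈ 182.6 m/s

r_p = 269.1 + 85.43 = 354.53 km = 3.5453×10⁵ m.
r_a = 269.1 + 447.5 = 716.60 km = 7.1660×10⁵ m.
Semi-major axis a = (r_p + r_a)/2 = 535.57 km = 5.356×10⁵ m.
Vis-viva: v² = μ(2/r − 1/a) = 8.834×10⁹ × (5.641×10⁻⁶ − 1.867×10⁻⁶) = 3.334×10⁴ m²/s².
v = 182.6 m/s.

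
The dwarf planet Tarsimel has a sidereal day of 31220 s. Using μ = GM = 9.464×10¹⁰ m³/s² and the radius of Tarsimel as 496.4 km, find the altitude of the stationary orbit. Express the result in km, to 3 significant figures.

A synchronous orbit has period T, so by Kepler's third law a = (μT²/4π²)^(1/3).
μT²/4π² = 9.464×10¹⁰ × (3.122×10⁴)² / 39.48 = 2.337×10¹⁸ m³.
a = 1.327×10⁶ m = 1327.0 km.
Altitude h = a − R = 1327.0 − 496.4 = 830.57 km.

h_sync ≈ 831 km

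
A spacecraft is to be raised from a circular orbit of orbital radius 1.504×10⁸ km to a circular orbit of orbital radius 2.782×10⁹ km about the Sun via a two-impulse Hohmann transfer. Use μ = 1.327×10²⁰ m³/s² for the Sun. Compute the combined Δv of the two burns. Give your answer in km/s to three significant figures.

r₁ = 1.504×10⁸ km = 1.504×10¹¹ m.
r₂ = 2.782×10⁹ km = 2.782×10¹² m.
Transfer ellipse a_t = (r₁ + r₂)/2 = 1.466×10¹² m.
At r₁: circular v_c1 = √(μ/r₁) = 29700 m/s; transfer-perihelion v_p = √[μ(2/r₁ − 1/a_t)] = 40920 m/s.
Δv₁ = v_p − v_c1 = 11210 m/s.
At r₂: circular v_c2 = √(μ/r₂) = 6906 m/s; transfer-aphelion v_a = √[μ(2/r₂ − 1/a_t)] = 2212 m/s.
Δv₂ = v_c2 − v_a = 4694 m/s.
Total Δv = Δv₁ + Δv₂ = 15910 m/s = 15.91 km/s.

Δv_total ≈ 15.9 km/s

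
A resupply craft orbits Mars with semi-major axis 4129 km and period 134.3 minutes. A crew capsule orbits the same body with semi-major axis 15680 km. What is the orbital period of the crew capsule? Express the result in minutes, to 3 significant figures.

T₂ ≈ 994 minutes

Kepler's third law: T² ∝ a³, so T₂ = T₁ (a₂/a₁)^(3/2).
a₂/a₁ = 3.798, (a₂/a₁)^(3/2) = 7.400.
T₂ = 134.3 × 7.400 = 993.9 minutes.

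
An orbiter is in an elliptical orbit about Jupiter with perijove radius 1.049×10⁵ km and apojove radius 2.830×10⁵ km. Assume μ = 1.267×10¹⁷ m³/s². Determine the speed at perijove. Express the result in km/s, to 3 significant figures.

Semi-major axis a = (r_p + r_a)/2 = 1.9395×10⁵ km = 1.940×10⁸ m.
Vis-viva: v² = μ(2/r − 1/a) = 1.267×10¹⁷ × (1.907×10⁻⁸ − 5.156×10⁻⁹) = 1.762×10⁹ m²/s².
v = 41980 m/s = 41.98 km/s.

v ≈ 42.0 km/s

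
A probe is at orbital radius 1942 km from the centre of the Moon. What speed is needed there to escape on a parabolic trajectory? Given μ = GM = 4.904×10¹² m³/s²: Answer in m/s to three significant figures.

r = 1942 km = 1.942×10⁶ m.
Escape speed v_esc = √(2μ/r) = √(2 × 4.904×10¹² / 1.942×10⁶) = √(5.050×10⁶) = 2247 m/s.

v_esc ≈ 2250 m/s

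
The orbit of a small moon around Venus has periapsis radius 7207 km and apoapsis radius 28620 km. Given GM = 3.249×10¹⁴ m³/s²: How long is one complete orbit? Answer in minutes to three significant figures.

T ≈ 440 minutes

Semi-major axis a = (r_p + r_a)/2 = (7207.0 + 28620)/2 = 17914 km = 1.791×10⁷ m.
By Kepler's third law T = 2π√(a³/μ) = 2π × 4.206×10³ = 2.643×10⁴ s.
= 440.5 minutes.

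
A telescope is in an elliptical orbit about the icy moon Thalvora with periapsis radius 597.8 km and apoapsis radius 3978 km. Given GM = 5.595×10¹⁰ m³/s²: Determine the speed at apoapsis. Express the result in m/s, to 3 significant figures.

Semi-major axis a = (r_p + r_a)/2 = 2287.9 km = 2.288×10⁶ m.
Vis-viva: v² = μ(2/r − 1/a) = 5.595×10¹⁰ × (5.028×10⁻⁷ − 4.371×10⁻⁷) = 3.675×10³ m²/s².
v = 60.62 m/s.

v ≈ 60.6 m/s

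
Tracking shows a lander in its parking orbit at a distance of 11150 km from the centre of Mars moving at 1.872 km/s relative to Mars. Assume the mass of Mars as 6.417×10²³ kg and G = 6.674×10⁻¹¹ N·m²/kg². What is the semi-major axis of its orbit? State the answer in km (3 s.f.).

μ = GM = 6.674×10⁻¹¹ × 6.417×10²³ = 4.283×10¹³ m³/s².
r = 1.115×10⁷ m.
Specific orbital energy ε = v²/2 − μ/r = (1872)²/2 − 4.283×10¹³/1.115×10⁷ = -2.089×10⁶ J/kg.
Since ε = −μ/(2a), a = −μ/(2ε) = 1.025×10⁷ m = 10252 km.

a ≈ 10300 km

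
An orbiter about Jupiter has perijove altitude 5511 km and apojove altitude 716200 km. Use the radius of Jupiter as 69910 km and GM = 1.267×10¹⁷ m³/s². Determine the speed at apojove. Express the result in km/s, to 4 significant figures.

v ≈ 5.312 km/s

r_p = 69910 + 5511 = 75421 km = 7.5421×10⁷ m.
r_a = 69910 + 716200 = 786110 km = 7.8611×10⁸ m.
Semi-major axis a = (r_p + r_a)/2 = 4.3077×10⁵ km = 4.308×10⁸ m.
Vis-viva: v² = μ(2/r − 1/a) = 1.267×10¹⁷ × (2.544×10⁻⁹ − 2.321×10⁻⁹) = 2.822×10⁷ m²/s².
v = 5312 m/s = 5.312 km/s.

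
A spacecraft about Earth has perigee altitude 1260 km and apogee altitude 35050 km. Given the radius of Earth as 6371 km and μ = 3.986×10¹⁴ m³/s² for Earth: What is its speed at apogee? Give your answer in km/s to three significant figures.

r_p = 6371 + 1260 = 7631.0 km = 7.6310×10⁶ m.
r_a = 6371 + 35050 = 41421 km = 4.1421×10⁷ m.
Semi-major axis a = (r_p + r_a)/2 = 24526 km = 2.453×10⁷ m.
Vis-viva: v² = μ(2/r − 1/a) = 3.986×10¹⁴ × (4.828×10⁻⁸ − 4.077×10⁻⁸) = 2.994×10⁶ m²/s².
v = 1730 m/s = 1.730 km/s.

v ≈ 1.73 km/s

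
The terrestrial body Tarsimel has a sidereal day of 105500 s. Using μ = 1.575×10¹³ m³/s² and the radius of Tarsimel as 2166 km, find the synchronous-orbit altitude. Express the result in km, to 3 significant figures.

A synchronous orbit has period T, so by Kepler's third law a = (μT²/4π²)^(1/3).
μT²/4π² = 1.575×10¹³ × (1.055×10⁵)² / 39.48 = 4.440×10²¹ m³.
a = 1.644×10⁷ m = 16436 km.
Altitude h = a − R = 16436 − 2166 = 14270 km.

h_sync ≈ 14300 km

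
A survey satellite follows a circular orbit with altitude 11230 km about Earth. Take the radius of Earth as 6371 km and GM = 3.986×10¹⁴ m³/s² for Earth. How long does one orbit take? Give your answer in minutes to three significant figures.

r = 6371 + 11230 = 17601 km = 1.7601×10⁷ m.
Kepler's third law: T = 2π√(r³/μ) = 2π√((1.760×10⁷)³ / 3.986×10¹⁴).
r³/μ = 1.368×10⁷ s², so T = 2π × 3.699×10³ = 2.324×10⁴ s.
Converting: 2.324×10⁴ s ÷ 60.00 = 387.3 minutes.

T ≈ 387 minutes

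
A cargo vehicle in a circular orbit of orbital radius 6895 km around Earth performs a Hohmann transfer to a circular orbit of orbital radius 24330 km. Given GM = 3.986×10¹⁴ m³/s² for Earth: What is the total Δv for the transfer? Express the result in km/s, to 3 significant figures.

r₁ = 6895 km = 6.895×10⁶ m.
r₂ = 24330 km = 2.433×10⁷ m.
Transfer ellipse a_t = (r₁ + r₂)/2 = 1.561×10⁷ m.
At r₁: circular v_c1 = √(μ/r₁) = 7603 m/s; transfer-perigee v_p = √[μ(2/r₁ − 1/a_t)] = 9492 m/s.
Δv₁ = v_p − v_c1 = 1888 m/s.
At r₂: circular v_c2 = √(μ/r₂) = 4048 m/s; transfer-apogee v_a = √[μ(2/r₂ − 1/a_t)] = 2690 m/s.
Δv₂ = v_c2 − v_a = 1358 m/s.
Total Δv = Δv₁ + Δv₂ = 3246 m/s = 3.246 km/s.

Δv_total ≈ 3.25 km/s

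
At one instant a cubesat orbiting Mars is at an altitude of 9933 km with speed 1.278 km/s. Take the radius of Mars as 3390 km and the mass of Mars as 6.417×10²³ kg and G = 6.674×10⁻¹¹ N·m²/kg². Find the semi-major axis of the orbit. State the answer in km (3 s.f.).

a ≈ 8930 km

μ = GM = 6.674×10⁻¹¹ × 6.417×10²³ = 4.283×10¹³ m³/s².
r = 3390 + 9933 = 13323 km = 1.332×10⁷ m.
Specific orbital energy ε = v²/2 − μ/r = (1278)²/2 − 4.283×10¹³/1.332×10⁷ = -2.398×10⁶ J/kg.
Since ε = −μ/(2a), a = −μ/(2ε) = 8.930×10⁶ m = 8930.2 km.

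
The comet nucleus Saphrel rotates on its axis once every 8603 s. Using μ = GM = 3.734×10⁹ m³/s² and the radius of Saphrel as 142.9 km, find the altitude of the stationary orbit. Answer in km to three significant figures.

A synchronous orbit has period T, so by Kepler's third law a = (μT²/4π²)^(1/3).
μT²/4π² = 3.734×10⁹ × (8.603×10³)² / 39.48 = 7.000×10¹⁵ m³.
a = 1.913×10⁵ m = 191.30 km.
Altitude h = a − R = 191.30 − 142.9 = 48.396 km.

h_sync ≈ 48.4 km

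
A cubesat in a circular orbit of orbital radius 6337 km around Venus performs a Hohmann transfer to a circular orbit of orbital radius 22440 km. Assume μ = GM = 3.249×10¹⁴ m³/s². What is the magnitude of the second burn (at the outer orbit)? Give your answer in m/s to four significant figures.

Δv ≈ 1280 m/s

r₁ = 6337 km = 6.337×10⁶ m.
r₂ = 22440 km = 2.244×10⁷ m.
Transfer ellipse a_t = (r₁ + r₂)/2 = 1.439×10⁷ m.
At r₁: circular v_c1 = √(μ/r₁) = 7160 m/s; transfer-periapsis v_p = √[μ(2/r₁ − 1/a_t)] = 8942 m/s.
At r₂: circular v_c2 = √(μ/r₂) = 3805 m/s; transfer-apoapsis v_a = √[μ(2/r₂ − 1/a_t)] = 2525 m/s.
Δv₂ = v_c2 − v_a = 1280 m/s.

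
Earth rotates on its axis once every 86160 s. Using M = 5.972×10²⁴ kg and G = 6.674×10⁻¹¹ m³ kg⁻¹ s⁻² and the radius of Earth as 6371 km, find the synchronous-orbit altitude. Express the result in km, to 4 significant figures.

h_sync ≈ 35790 km

μ = GM = 6.674×10⁻¹¹ × 5.972×10²⁴ = 3.986×10¹⁴ m³/s².
A synchronous orbit has period T, so by Kepler's third law a = (μT²/4π²)^(1/3).
μT²/4π² = 3.986×10¹⁴ × (8.616×10⁴)² / 39.48 = 7.495×10²² m³.
a = 4.216×10⁷ m = 42162 km.
Altitude h = a − R = 42162 − 6371 = 35791 km.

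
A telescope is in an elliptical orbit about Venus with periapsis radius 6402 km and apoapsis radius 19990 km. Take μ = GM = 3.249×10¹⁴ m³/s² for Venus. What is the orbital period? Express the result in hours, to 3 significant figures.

T ≈ 4.64 hours

Semi-major axis a = (r_p + r_a)/2 = (6402.0 + 19990)/2 = 13196 km = 1.320×10⁷ m.
By Kepler's third law T = 2π√(a³/μ) = 2π × 2.659×10³ = 1.671×10⁴ s.
= 4.642 hours.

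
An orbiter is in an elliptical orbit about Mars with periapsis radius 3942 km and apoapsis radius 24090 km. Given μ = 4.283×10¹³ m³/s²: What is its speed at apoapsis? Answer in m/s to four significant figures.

v ≈ 707.1 m/s

Semi-major axis a = (r_p + r_a)/2 = 14016 km = 1.402×10⁷ m.
Vis-viva: v² = μ(2/r − 1/a) = 4.283×10¹³ × (8.302×10⁻⁸ − 7.135×10⁻⁸) = 5.000×10⁵ m²/s².
v = 707.1 m/s.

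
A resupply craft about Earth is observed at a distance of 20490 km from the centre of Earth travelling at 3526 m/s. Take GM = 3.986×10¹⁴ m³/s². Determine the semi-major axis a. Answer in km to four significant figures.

a ≈ 15060 km

r = 2.049×10⁷ m.
Specific orbital energy ε = v²/2 − μ/r = (3526)²/2 − 3.986×10¹⁴/2.049×10⁷ = -1.324×10⁷ J/kg.
Since ε = −μ/(2a), a = −μ/(2ε) = 1.506×10⁷ m = 15056 km.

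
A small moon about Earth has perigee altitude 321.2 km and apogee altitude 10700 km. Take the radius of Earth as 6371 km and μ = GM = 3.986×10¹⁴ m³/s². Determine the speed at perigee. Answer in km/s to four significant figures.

r_p = 6371 + 321.2 = 6692.2 km = 6.6922×10⁶ m.
r_a = 6371 + 10700 = 17071 km = 1.7071×10⁷ m.
Semi-major axis a = (r_p + r_a)/2 = 11882 km = 1.188×10⁷ m.
Vis-viva: v² = μ(2/r − 1/a) = 3.986×10¹⁴ × (2.989×10⁻⁷ − 8.416×10⁻⁸) = 8.558×10⁷ m²/s².
v = 9251 m/s = 9.251 km/s.

v ≈ 9.251 km/s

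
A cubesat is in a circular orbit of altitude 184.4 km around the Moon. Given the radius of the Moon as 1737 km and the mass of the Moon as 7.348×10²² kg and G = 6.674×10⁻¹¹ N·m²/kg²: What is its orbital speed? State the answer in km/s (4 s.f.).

v ≈ 1.598 km/s

μ = GM = 6.674×10⁻¹¹ × 7.348×10²² = 4.904×10¹² m³/s².
r = 1737 + 184.4 = 1921.4 km = 1.9214×10⁶ m.
For a circular orbit v = √(μ/r) = √(4.904×10¹² / 1.921×10⁶) = √(2.552×10⁶) = 1598 m/s.
That is 1.598 km/s.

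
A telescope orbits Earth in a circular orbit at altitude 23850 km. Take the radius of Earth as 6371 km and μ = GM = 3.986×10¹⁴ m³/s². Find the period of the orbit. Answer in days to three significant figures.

T ≈ 0.605 days

r = 6371 + 23850 = 30221 km = 3.0221×10⁷ m.
Kepler's third law: T = 2π√(r³/μ) = 2π√((3.022×10⁷)³ / 3.986×10¹⁴).
r³/μ = 6.925×10⁷ s², so T = 2π × 8.321×10³ = 5.228×10⁴ s.
Converting: 5.228×10⁴ s ÷ 86400 = 0.6051 days.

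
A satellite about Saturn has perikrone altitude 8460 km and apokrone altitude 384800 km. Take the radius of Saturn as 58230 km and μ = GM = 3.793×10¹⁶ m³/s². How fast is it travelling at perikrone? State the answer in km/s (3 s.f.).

v ≈ 31.4 km/s

r_p = 58230 + 8460 = 66690 km = 6.6690×10⁷ m.
r_a = 58230 + 384800 = 443030 km = 4.4303×10⁸ m.
Semi-major axis a = (r_p + r_a)/2 = 2.5486×10⁵ km = 2.549×10⁸ m.
Vis-viva: v² = μ(2/r − 1/a) = 3.793×10¹⁶ × (2.999×10⁻⁸ − 3.924×10⁻⁹) = 9.887×10⁸ m²/s².
v = 31440 m/s = 31.44 km/s.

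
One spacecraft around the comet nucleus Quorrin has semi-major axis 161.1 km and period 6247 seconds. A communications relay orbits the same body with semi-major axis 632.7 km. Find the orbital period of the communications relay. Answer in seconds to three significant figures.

Kepler's third law: T² ∝ a³, so T₂ = T₁ (a₂/a₁)^(3/2).
a₂/a₁ = 3.927, (a₂/a₁)^(3/2) = 7.783.
T₂ = 6247 × 7.783 = 48620 seconds.

T₂ ≈ 48600 seconds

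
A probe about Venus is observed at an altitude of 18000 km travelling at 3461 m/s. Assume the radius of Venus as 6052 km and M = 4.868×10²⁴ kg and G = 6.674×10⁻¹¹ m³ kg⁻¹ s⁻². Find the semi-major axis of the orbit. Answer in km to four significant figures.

μ = GM = 6.674×10⁻¹¹ × 4.868×10²⁴ = 3.249×10¹⁴ m³/s².
r = 6052 + 18000 = 24052 km = 2.405×10⁷ m.
Vis-viva rearranged: 1/a = 2/r − v²/μ = 8.315×10⁻⁸ − 3.687×10⁻⁸ = 4.628×10⁻⁸ m⁻¹.
a = 2.161×10⁷ m = 21606 km.

a ≈ 21610 km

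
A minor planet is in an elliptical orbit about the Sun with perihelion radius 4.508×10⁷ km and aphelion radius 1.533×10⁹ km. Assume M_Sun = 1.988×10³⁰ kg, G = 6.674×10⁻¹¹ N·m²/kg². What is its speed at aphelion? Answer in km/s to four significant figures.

v ≈ 2.224 km/s

μ = GM = 6.674×10⁻¹¹ × 1.988×10³⁰ = 1.327×10²⁰ m³/s².
Semi-major axis a = (r_p + r_a)/2 = 7.8904×10⁸ km = 7.890×10¹¹ m.
Vis-viva: v² = μ(2/r − 1/a) = 1.327×10²⁰ × (1.305×10⁻¹² − 1.267×10⁻¹²) = 4.945×10⁶ m²/s².
v = 2224 m/s = 2.224 km/s.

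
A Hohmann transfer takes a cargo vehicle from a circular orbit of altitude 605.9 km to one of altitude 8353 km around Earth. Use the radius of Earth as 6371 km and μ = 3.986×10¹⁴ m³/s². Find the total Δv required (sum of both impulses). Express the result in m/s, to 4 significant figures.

Δv_total ≈ 2277 m/s

r₁ = 6371 + 605.9 = 6976.9 km = 6.9769×10⁶ m.
r₂ = 6371 + 8353 = 14724 km = 1.4724×10⁷ m.
Transfer ellipse a_t = (r₁ + r₂)/2 = 1.085×10⁷ m.
At r₁: circular v_c1 = √(μ/r₁) = 7559 m/s; transfer-perigee v_p = √[μ(2/r₁ − 1/a_t)] = 8805 m/s.
Δv₁ = v_p − v_c1 = 1246 m/s.
At r₂: circular v_c2 = √(μ/r₂) = 5203 m/s; transfer-apogee v_a = √[μ(2/r₂ − 1/a_t)] = 4172 m/s.
Δv₂ = v_c2 − v_a = 1031 m/s.
Total Δv = Δv₁ + Δv₂ = 2277 m/s.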